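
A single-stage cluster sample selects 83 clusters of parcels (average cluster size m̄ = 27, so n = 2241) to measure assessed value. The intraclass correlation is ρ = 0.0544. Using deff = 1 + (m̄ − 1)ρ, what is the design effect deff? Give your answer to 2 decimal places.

deff = 1 + (27 − 1)·0.0544 = 1 + 1.4144 = 2.4144.

2.41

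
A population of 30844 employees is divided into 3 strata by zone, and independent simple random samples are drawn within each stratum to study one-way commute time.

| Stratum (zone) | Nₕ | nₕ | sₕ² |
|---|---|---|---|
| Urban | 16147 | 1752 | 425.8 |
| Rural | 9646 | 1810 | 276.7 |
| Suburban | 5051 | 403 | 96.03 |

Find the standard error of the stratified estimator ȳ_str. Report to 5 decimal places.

Var(ȳ_str) = Σₕ Wₕ²(1 − fₕ)sₕ²/nₕ with Wₕ = Nₕ/N, N = 30844.
Urban: Wₕ = 0.52350538; term = 0.52350538²·(1 − 0.10850313)·425.8/1752 = 0.05937911.
Rural: Wₕ = 0.31273505; term = 0.31273505²·(1 − 0.18764255)·276.7/1810 = 0.012145933.
Suburban: Wₕ = 0.16375956; term = 0.16375956²·(1 − 0.07978618)·96.03/403 = 0.0058803609.
Sum = 0.077405404.
SE = √(0.077405404) = 0.27822.

0.27822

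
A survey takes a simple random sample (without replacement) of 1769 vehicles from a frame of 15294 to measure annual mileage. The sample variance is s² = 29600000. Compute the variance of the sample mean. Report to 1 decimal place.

Under SRS without replacement, Var(ȳ) = (1 − f)·s²/n with f = n/N = 1769/15294 = 0.11566627.
Var(ȳ) = (1 − 0.11566627)·29600000/1769 = 0.88433373·16732.617 = 14797.218.

14797.2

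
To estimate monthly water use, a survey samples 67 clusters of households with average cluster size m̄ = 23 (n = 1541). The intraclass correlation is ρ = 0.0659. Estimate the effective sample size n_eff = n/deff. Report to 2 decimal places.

deff = 1 + (23 − 1)·0.0659 = 1 + 1.4498 = 2.4498.
n_eff = 1541 / 2.4498 = 629.03.

629.03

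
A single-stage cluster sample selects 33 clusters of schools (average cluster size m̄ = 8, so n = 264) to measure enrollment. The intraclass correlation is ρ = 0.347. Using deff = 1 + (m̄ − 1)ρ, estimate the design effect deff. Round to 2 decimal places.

deff = 1 + (8 − 1)·0.347 = 1 + 2.429 = 3.429.

3.43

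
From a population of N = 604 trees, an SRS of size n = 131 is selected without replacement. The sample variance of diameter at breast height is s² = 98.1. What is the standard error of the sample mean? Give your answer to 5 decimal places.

Under SRS without replacement, Var(ȳ) = (1 − f)·s²/n with f = n/N = 131/604 = 0.21688742.
Var(ȳ) = (1 − 0.21688742)·98.1/131 = 0.78311258·0.74885496 = 0.58643774.
SE(ȳ) = √(0.58643774) = 0.76579.

0.76579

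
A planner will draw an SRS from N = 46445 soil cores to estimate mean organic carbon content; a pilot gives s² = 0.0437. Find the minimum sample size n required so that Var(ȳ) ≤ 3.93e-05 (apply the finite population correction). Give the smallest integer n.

Without fpc, n₀ = s²/D = 0.0437/3.93e-05 = 1111.9593.
With fpc, (1 − n/N)·s²/n ≤ D requires n ≥ n₀/(1 + n₀/N) = 1111.9593/(1 + 1111.9593/46445) = 1085.9599.
Rounding up, n = 1086.

1086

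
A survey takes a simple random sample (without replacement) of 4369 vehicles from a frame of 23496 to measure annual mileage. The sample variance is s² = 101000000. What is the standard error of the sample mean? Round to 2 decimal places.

Under SRS without replacement, Var(ȳ) = (1 − f)·s²/n with f = n/N = 4369/23496 = 0.18594654.
Var(ȳ) = (1 − 0.18594654)·101000000/4369 = 0.81405346·23117.418 = 18818.814.
SE(ȳ) = √(18818.814) = 137.18.

137.18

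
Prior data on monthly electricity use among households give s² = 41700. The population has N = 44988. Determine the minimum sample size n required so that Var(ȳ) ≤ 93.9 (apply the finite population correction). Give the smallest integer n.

Without fpc, n₀ = s²/D = 41700/93.9 = 444.0895.
With fpc, (1 − n/N)·s²/n ≤ D requires n ≥ n₀/(1 + n₀/N) = 444.0895/(1 + 444.0895/44988) = 439.7486.
Rounding up, n = 440.

440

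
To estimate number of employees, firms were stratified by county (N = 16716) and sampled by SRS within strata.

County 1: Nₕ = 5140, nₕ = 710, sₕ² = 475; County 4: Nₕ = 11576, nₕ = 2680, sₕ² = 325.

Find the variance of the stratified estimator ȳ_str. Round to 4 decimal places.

0.0992

Var(ȳ_str) = Σₕ Wₕ²(1 − fₕ)sₕ²/nₕ with Wₕ = Nₕ/N, N = 16716.
County 1: Wₕ = 0.30748983; term = 0.30748983²·(1 − 0.13813230)·475/710 = 0.054517682.
County 4: Wₕ = 0.69251017; term = 0.69251017²·(1 − 0.23151348)·325/2680 = 0.044692756.
Sum = 0.099210438.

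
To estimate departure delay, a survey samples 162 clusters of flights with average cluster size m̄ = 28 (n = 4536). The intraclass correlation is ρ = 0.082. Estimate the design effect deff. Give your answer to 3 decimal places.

3.214

deff = 1 + (28 − 1)·0.082 = 1 + 2.214 = 3.214.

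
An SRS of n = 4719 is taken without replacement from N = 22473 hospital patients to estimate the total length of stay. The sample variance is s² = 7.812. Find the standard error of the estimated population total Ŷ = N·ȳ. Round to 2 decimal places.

812.71

Var(Ŷ) = N²·Var(ȳ) = N²·(1 − n/N)·s²/n.
f = 4719/22473 = 0.20998532; Var(ȳ) = 0.79001468·7.812/4719 = 0.0013078183.
Var(Ŷ) = 22473² · 0.0013078183 = 660494.97.
SE(Ŷ) = √(660494.97) = 812.71.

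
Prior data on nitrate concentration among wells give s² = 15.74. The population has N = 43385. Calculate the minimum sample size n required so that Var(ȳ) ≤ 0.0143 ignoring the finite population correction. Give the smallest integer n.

1101

Without fpc, n₀ = s²/D = 15.74/0.0143 = 1100.6993.
Rounding up, n = 1101.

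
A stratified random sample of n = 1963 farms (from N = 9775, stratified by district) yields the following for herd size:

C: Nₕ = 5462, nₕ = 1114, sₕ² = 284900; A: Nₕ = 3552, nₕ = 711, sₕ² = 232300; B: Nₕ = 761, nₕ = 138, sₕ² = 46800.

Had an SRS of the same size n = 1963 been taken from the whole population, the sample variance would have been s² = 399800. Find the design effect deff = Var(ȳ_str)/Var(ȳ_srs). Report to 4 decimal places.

Var(ȳ_str) = Σ Wₕ²(1−fₕ)sₕ²/nₕ with Wₕ = Nₕ/9775:
  C: (5462/9775)²·(1−1114/5462)·284900/1114 = 63.564547
  A: (3552/9775)²·(1−711/3552)·232300/711 = 34.505654
  B: (761/9775)²·(1−138/761)·46800/138 = 1.6826971
  → Var(ȳ_str) = 99.752898.
Var(ȳ_srs) = (1 − 1963/9775)·399800/1963 = 162.7676.
deff = 99.752898 / 162.7676 = 0.6129.

0.6129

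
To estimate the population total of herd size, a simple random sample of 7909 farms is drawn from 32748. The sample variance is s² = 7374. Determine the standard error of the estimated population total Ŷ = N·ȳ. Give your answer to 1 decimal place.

Var(Ŷ) = N²·Var(ȳ) = N²·(1 − n/N)·s²/n.
f = 7909/32748 = 0.24151093; Var(ȳ) = 0.75848907·7374/7909 = 0.70718149.
Var(Ŷ) = 32748² · 0.70718149 = 7.5840371 × 10^8.
SE(Ŷ) = √(7.5840371 × 10^8) = 27539.1.

27539.1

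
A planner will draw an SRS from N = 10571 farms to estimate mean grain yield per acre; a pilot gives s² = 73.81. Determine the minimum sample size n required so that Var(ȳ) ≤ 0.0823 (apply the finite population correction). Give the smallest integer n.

Without fpc, n₀ = s²/D = 73.81/0.0823 = 896.8408.
With fpc, (1 − n/N)·s²/n ≤ D requires n ≥ n₀/(1 + n₀/N) = 896.8408/(1 + 896.8408/10571) = 826.7035.
Rounding up, n = 827.

827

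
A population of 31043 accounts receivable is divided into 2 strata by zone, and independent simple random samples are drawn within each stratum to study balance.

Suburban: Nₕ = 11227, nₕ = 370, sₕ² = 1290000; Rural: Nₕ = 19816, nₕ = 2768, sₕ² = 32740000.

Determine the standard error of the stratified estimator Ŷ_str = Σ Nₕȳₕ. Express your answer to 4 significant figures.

2.103 × 10^6

Var(Ŷ_str) = Σₕ Nₕ²(1 − fₕ)sₕ²/nₕ.
Suburban: 11227²·(1 − 370/11227)·1290000/370 = 4.249732 × 10^11.
Rural: 19816²·(1 − 2768/19816)·32740000/2768 = 3.9957841 × 10^12.
Sum = 4.4207573 × 10^12.
SE = √(4.4207573 × 10^12) = 2.103 × 10^6.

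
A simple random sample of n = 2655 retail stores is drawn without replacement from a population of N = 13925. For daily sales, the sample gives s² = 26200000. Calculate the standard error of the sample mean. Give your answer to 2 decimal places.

89.37

Under SRS without replacement, Var(ȳ) = (1 − f)·s²/n with f = n/N = 2655/13925 = 0.19066427.
Var(ȳ) = (1 − 0.19066427)·26200000/2655 = 0.80933573·9868.1733 = 7986.6652.
SE(ȳ) = √(7986.6652) = 89.37.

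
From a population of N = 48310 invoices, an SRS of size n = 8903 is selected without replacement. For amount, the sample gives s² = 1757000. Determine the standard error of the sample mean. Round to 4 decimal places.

12.6878

Under SRS without replacement, Var(ȳ) = (1 − f)·s²/n with f = n/N = 8903/48310 = 0.18428897.
Var(ȳ) = (1 − 0.18428897)·1757000/8903 = 0.81571103·197.34921 = 160.97993.
SE(ȳ) = √(160.97993) = 12.6878.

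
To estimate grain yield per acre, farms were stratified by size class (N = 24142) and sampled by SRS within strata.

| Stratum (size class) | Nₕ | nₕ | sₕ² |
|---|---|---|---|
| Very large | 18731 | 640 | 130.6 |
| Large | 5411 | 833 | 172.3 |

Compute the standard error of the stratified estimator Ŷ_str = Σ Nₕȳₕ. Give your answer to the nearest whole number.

8618

Var(Ŷ_str) = Σₕ Nₕ²(1 − fₕ)sₕ²/nₕ.
Very large: 18731²·(1 − 640/18731)·130.6/640 = 6.9149133 × 10^7.
Large: 5411²·(1 − 833/5411)·172.3/833 = 5.1238169 × 10^6.
Sum = 7.427295 × 10^7.
SE = √(7.427295 × 10^7) = 8618.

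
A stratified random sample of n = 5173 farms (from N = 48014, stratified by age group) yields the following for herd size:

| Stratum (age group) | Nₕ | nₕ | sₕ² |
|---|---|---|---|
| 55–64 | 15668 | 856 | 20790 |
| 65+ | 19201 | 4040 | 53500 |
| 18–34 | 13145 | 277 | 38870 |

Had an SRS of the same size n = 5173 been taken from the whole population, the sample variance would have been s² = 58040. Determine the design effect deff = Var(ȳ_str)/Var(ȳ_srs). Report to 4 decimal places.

Var(ȳ_str) = Σ Wₕ²(1−fₕ)sₕ²/nₕ with Wₕ = Nₕ/48014:
  55–64: (15668/48014)²·(1−856/15668)·20790/856 = 2.4449626
  65+: (19201/48014)²·(1−4040/19201)·53500/4040 = 1.6722005
  18–34: (13145/48014)²·(1−277/13145)·38870/277 = 10.29605
  → Var(ȳ_str) = 14.413213.
Var(ȳ_srs) = (1 − 5173/48014)·58040/5173 = 10.010981.
deff = 14.413213 / 10.010981 = 1.4397.

1.4397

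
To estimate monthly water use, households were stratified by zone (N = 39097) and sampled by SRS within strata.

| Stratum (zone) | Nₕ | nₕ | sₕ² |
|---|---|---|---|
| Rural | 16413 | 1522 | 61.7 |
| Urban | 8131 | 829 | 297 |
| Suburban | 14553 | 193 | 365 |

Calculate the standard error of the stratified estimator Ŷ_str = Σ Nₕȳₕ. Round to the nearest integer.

Var(Ŷ_str) = Σₕ Nₕ²(1 − fₕ)sₕ²/nₕ.
Rural: 16413²·(1 − 1522/16413)·61.7/1522 = 9.9079167 × 10^6.
Urban: 8131²·(1 − 829/8131)·297/829 = 2.127099 × 10^7.
Suburban: 14553²·(1 − 193/14553)·365/193 = 3.9522329 × 10^8.
Sum = 4.264022 × 10^8.
SE = √(4.264022 × 10^8) = 20650.

20650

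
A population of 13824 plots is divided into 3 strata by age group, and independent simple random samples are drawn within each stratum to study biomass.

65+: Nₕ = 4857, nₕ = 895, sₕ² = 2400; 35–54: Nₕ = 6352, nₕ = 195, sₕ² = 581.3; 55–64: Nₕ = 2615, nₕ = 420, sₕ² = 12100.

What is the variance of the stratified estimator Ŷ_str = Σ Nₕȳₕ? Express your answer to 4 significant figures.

Var(Ŷ_str) = Σₕ Nₕ²(1 − fₕ)sₕ²/nₕ.
65+: 4857²·(1 − 895/4857)·2400/895 = 5.1602505 × 10^7.
35–54: 6352²·(1 − 195/6352)·581.3/195 = 1.1658572 × 10^8.
55–64: 2615²·(1 − 420/2615)·12100/420 = 1.6536451 × 10^8.
Sum = 3.3355274 × 10^8.

3.336 × 10^8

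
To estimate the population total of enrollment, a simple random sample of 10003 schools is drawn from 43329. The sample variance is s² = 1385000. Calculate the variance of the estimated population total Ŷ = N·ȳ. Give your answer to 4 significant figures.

Var(Ŷ) = N²·Var(ȳ) = N²·(1 − n/N)·s²/n.
f = 10003/43329 = 0.23086155; Var(ȳ) = 0.76913845·1385000/10003 = 106.49373.
Var(Ŷ) = 43329² · 106.49373 = 1.9993157 × 10^11.

1.999 × 10^11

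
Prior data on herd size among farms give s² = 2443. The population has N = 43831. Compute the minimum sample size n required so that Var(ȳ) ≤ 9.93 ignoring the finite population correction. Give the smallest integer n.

Without fpc, n₀ = s²/D = 2443/9.93 = 246.0222.
Rounding up, n = 247.

247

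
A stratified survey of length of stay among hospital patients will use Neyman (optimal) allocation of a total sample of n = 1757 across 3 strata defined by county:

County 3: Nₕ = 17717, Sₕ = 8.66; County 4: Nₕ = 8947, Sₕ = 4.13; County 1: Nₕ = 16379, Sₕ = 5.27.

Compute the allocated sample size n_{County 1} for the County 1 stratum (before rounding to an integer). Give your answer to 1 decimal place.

548.1

Neyman allocation: nₕ = n·NₕSₕ / Σⱼ NⱼSⱼ.
Σ NⱼSⱼ = 17717·8.66 + 8947·4.13 + 16379·5.27 = 276697.66.
n_{County 1} = 1757·16379·5.27 / 276697.66 = 548.1.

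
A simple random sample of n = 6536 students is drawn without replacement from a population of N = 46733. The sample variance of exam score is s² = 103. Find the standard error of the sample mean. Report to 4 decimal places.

Under SRS without replacement, Var(ȳ) = (1 − f)·s²/n with f = n/N = 6536/46733 = 0.13985834.
Var(ȳ) = (1 − 0.13985834)·103/6536 = 0.86014166·0.015758874 = 0.013554864.
SE(ȳ) = √(0.013554864) = 0.1164.

0.1164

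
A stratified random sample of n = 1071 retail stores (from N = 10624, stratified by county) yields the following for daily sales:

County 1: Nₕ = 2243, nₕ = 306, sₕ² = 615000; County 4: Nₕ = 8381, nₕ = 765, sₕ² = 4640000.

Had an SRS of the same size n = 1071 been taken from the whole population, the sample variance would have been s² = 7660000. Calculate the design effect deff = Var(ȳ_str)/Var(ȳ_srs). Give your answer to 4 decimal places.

0.5454

Var(ȳ_str) = Σ Wₕ²(1−fₕ)sₕ²/nₕ with Wₕ = Nₕ/10624:
  County 1: (2243/10624)²·(1−306/2243)·615000/306 = 77.363562
  County 4: (8381/10624)²·(1−765/8381)·4640000/765 = 3430.0717
  → Var(ȳ_str) = 3507.4353.
Var(ȳ_srs) = (1 − 1071/10624)·7660000/1071 = 6431.1852.
deff = 3507.4353 / 6431.1852 = 0.5454.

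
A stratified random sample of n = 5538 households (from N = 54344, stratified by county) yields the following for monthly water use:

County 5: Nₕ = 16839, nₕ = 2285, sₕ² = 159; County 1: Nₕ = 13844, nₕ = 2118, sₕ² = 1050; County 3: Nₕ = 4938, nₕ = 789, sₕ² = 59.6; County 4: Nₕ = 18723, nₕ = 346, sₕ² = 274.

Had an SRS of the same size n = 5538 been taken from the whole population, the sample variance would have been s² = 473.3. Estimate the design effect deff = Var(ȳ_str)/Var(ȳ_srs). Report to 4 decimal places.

Var(ȳ_str) = Σ Wₕ²(1−fₕ)sₕ²/nₕ with Wₕ = Nₕ/54344:
  County 5: (16839/54344)²·(1−2285/16839)·159/2285 = 0.0057743936
  County 1: (13844/54344)²·(1−2118/13844)·1050/2118 = 0.027250321
  County 3: (4938/54344)²·(1−789/4938)·59.6/789 = 5.2403534 × 10^-4
  County 4: (18723/54344)²·(1−346/18723)·274/346 = 0.09226167
  → Var(ȳ_str) = 0.12581042.
Var(ȳ_srs) = (1 − 5538/54344)·473.3/5538 = 0.076754733.
deff = 0.12581042 / 0.076754733 = 1.6391.

1.6391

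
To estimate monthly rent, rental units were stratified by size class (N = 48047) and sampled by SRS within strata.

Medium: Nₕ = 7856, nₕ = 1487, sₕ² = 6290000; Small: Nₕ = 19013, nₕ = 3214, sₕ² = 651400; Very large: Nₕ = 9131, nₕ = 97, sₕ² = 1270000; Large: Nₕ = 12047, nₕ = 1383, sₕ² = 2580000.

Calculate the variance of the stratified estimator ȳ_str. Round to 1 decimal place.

Var(ȳ_str) = Σₕ Wₕ²(1 − fₕ)sₕ²/nₕ with Wₕ = Nₕ/N, N = 48047.
Medium: Wₕ = 0.16350657; term = 0.16350657²·(1 − 0.18928208)·6290000/1487 = 91.681107.
Small: Wₕ = 0.39571669; term = 0.39571669²·(1 − 0.16904223)·651400/3214 = 26.372395.
Very large: Wₕ = 0.19004308; term = 0.19004308²·(1 − 0.01062315)·1270000/97 = 467.84055.
Large: Wₕ = 0.25073366; term = 0.25073366²·(1 − 0.11480037)·2580000/1383 = 103.81594.
Sum = 689.70999.

689.7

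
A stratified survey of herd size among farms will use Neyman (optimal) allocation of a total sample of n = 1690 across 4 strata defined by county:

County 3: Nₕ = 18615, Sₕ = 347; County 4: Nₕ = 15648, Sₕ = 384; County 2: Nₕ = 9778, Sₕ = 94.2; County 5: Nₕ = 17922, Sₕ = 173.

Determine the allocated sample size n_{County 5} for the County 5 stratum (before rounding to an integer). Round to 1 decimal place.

317.8

Neyman allocation: nₕ = n·NₕSₕ / Σⱼ NⱼSⱼ.
Σ NⱼSⱼ = 18615·347 + 15648·384 + 9778·94.2 + 17922·173 = 1.6489831 × 10^7.
n_{County 5} = 1690·17922·173 / (1.6489831 × 10^7) = 317.8.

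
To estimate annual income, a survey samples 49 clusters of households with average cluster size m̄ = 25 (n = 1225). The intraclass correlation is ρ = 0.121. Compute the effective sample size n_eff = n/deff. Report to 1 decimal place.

313.8

deff = 1 + (25 − 1)·0.121 = 1 + 2.904 = 3.904.
n_eff = 1225 / 3.904 = 313.8.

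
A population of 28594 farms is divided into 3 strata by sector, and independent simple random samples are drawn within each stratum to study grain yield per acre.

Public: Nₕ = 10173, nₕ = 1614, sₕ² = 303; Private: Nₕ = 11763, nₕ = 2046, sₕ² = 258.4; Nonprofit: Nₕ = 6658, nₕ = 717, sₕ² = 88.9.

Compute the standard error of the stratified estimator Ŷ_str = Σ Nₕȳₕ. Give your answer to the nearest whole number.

5974

Var(Ŷ_str) = Σₕ Nₕ²(1 − fₕ)sₕ²/nₕ.
Public: 10173²·(1 − 1614/10173)·303/1614 = 1.6345988 × 10^7.
Private: 11763²·(1 − 2046/11763)·258.4/2046 = 1.4435678 × 10^7.
Nonprofit: 6658²·(1 − 717/6658)·88.9/717 = 4.9044007 × 10^6.
Sum = 3.5686067 × 10^7.
SE = √(3.5686067 × 10^7) = 5974.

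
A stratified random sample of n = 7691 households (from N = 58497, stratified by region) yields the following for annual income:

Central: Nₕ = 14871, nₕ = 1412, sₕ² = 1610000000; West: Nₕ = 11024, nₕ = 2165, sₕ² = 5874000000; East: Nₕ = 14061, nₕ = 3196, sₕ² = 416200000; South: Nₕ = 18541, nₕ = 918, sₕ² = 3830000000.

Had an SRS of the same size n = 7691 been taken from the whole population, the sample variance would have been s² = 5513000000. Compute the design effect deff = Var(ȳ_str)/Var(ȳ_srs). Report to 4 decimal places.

0.8807

Var(ȳ_str) = Σ Wₕ²(1−fₕ)sₕ²/nₕ with Wₕ = Nₕ/58497:
  Central: (14871/58497)²·(1−1412/14871)·1610000000/1412 = 66692.494
  West: (11024/58497)²·(1−2165/11024)·5874000000/2165 = 77434.19
  East: (14061/58497)²·(1−3196/14061)·416200000/3196 = 5813.987
  South: (18541/58497)²·(1−918/18541)·3830000000/918 = 398384.01
  → Var(ȳ_str) = 548324.68.
Var(ȳ_srs) = (1 − 7691/58497)·5513000000/7691 = 622567.71.
deff = 548324.68 / 622567.71 = 0.8807.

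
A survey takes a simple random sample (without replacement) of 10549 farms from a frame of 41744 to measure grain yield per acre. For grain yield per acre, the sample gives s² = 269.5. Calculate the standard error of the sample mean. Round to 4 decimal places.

0.1382

Under SRS without replacement, Var(ȳ) = (1 − f)·s²/n with f = n/N = 10549/41744 = 0.25270698.
Var(ȳ) = (1 − 0.25270698)·269.5/10549 = 0.74729302·0.025547445 = 0.019091428.
SE(ȳ) = √(0.019091428) = 0.1382.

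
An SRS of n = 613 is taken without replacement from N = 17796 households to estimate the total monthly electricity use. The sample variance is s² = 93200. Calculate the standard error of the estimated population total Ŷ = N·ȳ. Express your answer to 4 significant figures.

215600

Var(Ŷ) = N²·Var(ȳ) = N²·(1 − n/N)·s²/n.
f = 613/17796 = 0.03444594; Var(ȳ) = 0.96555406·93200/613 = 146.80202.
Var(Ŷ) = 17796² · 146.80202 = 4.649185 × 10^10.
SE(Ŷ) = √(4.649185 × 10^10) = 215600.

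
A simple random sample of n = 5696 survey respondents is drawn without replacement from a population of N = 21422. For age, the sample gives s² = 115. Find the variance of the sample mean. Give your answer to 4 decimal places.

0.0148

Under SRS without replacement, Var(ȳ) = (1 − f)·s²/n with f = n/N = 5696/21422 = 0.26589487.
Var(ȳ) = (1 − 0.26589487)·115/5696 = 0.73410513·0.020189607 = 0.014821294.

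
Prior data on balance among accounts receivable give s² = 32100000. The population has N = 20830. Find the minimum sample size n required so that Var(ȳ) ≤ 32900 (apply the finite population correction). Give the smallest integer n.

933

Without fpc, n₀ = s²/D = 32100000/32900 = 975.6839.
With fpc, (1 − n/N)·s²/n ≤ D requires n ≥ n₀/(1 + n₀/N) = 975.6839/(1 + 975.6839/20830) = 932.0274.
Rounding up, n = 933.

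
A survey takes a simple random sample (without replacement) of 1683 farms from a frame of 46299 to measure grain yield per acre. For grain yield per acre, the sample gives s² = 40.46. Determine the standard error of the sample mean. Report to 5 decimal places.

Under SRS without replacement, Var(ȳ) = (1 − f)·s²/n with f = n/N = 1683/46299 = 0.03635068.
Var(ȳ) = (1 − 0.03635068)·40.46/1683 = 0.96364932·0.024040404 = 0.023166519.
SE(ȳ) = √(0.023166519) = 0.15221.

0.15221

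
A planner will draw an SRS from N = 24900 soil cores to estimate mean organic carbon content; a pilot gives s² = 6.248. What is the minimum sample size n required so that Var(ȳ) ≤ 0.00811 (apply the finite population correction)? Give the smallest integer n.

748

Without fpc, n₀ = s²/D = 6.248/0.00811 = 770.4069.
With fpc, (1 − n/N)·s²/n ≤ D requires n ≥ n₀/(1 + n₀/N) = 770.4069/(1 + 770.4069/24900) = 747.2858.
Rounding up, n = 748.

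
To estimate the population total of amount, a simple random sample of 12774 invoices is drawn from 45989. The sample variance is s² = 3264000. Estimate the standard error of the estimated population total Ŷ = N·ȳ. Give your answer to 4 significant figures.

624700

Var(Ŷ) = N²·Var(ȳ) = N²·(1 − n/N)·s²/n.
f = 12774/45989 = 0.27776207; Var(ȳ) = 0.72223793·3264000/12774 = 184.54553.
Var(Ŷ) = 45989² · 184.54553 = 3.903116 × 10^11.
SE(Ŷ) = √(3.903116 × 10^11) = 624700.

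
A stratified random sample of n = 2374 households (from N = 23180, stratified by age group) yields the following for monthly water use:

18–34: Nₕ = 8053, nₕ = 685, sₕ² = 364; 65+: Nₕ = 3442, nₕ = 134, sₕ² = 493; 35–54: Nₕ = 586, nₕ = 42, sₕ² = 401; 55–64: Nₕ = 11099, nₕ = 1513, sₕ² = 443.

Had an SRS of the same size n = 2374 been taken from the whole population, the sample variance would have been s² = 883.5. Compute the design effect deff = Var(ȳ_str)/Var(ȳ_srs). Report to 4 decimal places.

0.5996

Var(ȳ_str) = Σ Wₕ²(1−fₕ)sₕ²/nₕ with Wₕ = Nₕ/23180:
  18–34: (8053/23180)²·(1−685/8053)·364/685 = 0.058680157
  65+: (3442/23180)²·(1−134/3442)·493/134 = 0.077963553
  35–54: (586/23180)²·(1−42/586)·401/42 = 0.0056645411
  55–64: (11099/23180)²·(1−1513/11099)·443/1513 = 0.057977463
  → Var(ȳ_str) = 0.20028571.
Var(ȳ_srs) = (1 − 2374/23180)·883.5/2374 = 0.33404194.
deff = 0.20028571 / 0.33404194 = 0.5996.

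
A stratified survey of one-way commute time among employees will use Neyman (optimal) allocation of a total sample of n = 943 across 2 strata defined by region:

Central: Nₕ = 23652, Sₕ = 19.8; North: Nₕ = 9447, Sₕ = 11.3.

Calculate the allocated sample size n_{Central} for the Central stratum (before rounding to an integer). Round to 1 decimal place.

767.9

Neyman allocation: nₕ = n·NₕSₕ / Σⱼ NⱼSⱼ.
Σ NⱼSⱼ = 23652·19.8 + 9447·11.3 = 575060.7.
n_{Central} = 943·23652·19.8 / 575060.7 = 767.9.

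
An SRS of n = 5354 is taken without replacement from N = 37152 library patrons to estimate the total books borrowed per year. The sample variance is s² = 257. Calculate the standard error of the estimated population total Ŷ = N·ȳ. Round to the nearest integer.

7530

Var(Ŷ) = N²·Var(ȳ) = N²·(1 − n/N)·s²/n.
f = 5354/37152 = 0.14411068; Var(ȳ) = 0.85588932·257/5354 = 0.041083966.
Var(Ŷ) = 37152² · 0.041083966 = 5.6707011 × 10^7.
SE(Ŷ) = √(5.6707011 × 10^7) = 7530.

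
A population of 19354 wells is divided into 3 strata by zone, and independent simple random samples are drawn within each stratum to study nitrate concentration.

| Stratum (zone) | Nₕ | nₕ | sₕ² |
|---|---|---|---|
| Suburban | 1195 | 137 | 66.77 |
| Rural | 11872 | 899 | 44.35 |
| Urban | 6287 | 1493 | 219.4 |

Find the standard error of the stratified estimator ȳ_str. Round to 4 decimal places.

0.1750

Var(ȳ_str) = Σₕ Wₕ²(1 − fₕ)sₕ²/nₕ with Wₕ = Nₕ/N, N = 19354.
Suburban: Wₕ = 0.06174434; term = 0.06174434²·(1 − 0.11464435)·66.77/137 = 0.0016450265.
Rural: Wₕ = 0.61341325; term = 0.61341325²·(1 − 0.07572439)·44.35/899 = 0.017157015.
Urban: Wₕ = 0.32484241; term = 0.32484241²·(1 − 0.23747415)·219.4/1493 = 0.011824338.
Sum = 0.03062638.
SE = √(0.03062638) = 0.1750.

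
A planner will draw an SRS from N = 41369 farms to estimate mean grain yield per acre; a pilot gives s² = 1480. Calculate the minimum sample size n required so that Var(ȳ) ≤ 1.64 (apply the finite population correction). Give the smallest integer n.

Without fpc, n₀ = s²/D = 1480/1.64 = 902.4390.
With fpc, (1 − n/N)·s²/n ≤ D requires n ≥ n₀/(1 + n₀/N) = 902.4390/(1 + 902.4390/41369) = 883.1731.
Rounding up, n = 884.

884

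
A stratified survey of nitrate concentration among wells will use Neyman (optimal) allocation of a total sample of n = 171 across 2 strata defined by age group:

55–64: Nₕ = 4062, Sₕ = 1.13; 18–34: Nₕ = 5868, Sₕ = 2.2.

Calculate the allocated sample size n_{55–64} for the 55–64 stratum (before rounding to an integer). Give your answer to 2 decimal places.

Neyman allocation: nₕ = n·NₕSₕ / Σⱼ NⱼSⱼ.
Σ NⱼSⱼ = 4062·1.13 + 5868·2.2 = 17499.66.
n_{55–64} = 171·4062·1.13 / 17499.66 = 44.85.

44.85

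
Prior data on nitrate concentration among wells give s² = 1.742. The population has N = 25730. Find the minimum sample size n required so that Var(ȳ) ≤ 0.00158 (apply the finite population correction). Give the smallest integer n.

1058

Without fpc, n₀ = s²/D = 1.742/0.00158 = 1102.5316.
With fpc, (1 − n/N)·s²/n ≤ D requires n ≥ n₀/(1 + n₀/N) = 1102.5316/(1 + 1102.5316/25730) = 1057.2293.
Rounding up, n = 1058.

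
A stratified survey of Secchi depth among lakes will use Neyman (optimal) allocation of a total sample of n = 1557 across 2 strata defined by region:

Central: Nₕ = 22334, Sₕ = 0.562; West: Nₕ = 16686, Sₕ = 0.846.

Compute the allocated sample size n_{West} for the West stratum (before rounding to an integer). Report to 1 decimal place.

824.2

Neyman allocation: nₕ = n·NₕSₕ / Σⱼ NⱼSⱼ.
Σ NⱼSⱼ = 22334·0.562 + 16686·0.846 = 26668.064.
n_{West} = 1557·16686·0.846 / 26668.064 = 824.2.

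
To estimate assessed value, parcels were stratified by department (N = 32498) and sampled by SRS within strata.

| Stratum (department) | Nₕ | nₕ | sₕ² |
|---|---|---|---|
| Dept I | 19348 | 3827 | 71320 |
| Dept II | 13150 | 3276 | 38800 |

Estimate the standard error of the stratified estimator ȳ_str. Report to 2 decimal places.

Var(ȳ_str) = Σₕ Wₕ²(1 − fₕ)sₕ²/nₕ with Wₕ = Nₕ/N, N = 32498.
Dept I: Wₕ = 0.59535971; term = 0.59535971²·(1 − 0.19779822)·71320/3827 = 5.2990178.
Dept II: Wₕ = 0.40464029; term = 0.40464029²·(1 − 0.24912548)·38800/3276 = 1.4561075.
Sum = 6.7551253.
SE = √(6.7551253) = 2.60.

2.60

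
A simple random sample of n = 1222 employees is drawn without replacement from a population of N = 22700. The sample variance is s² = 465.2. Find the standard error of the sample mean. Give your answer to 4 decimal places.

Under SRS without replacement, Var(ȳ) = (1 − f)·s²/n with f = n/N = 1222/22700 = 0.05383260.
Var(ȳ) = (1 − 0.05383260)·465.2/1222 = 0.94616740·0.3806874 = 0.36019401.
SE(ȳ) = √(0.36019401) = 0.6002.

0.6002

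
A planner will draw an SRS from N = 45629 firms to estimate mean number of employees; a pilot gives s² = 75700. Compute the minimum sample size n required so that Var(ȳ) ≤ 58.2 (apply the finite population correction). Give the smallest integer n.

1265

Without fpc, n₀ = s²/D = 75700/58.2 = 1300.6873.
With fpc, (1 − n/N)·s²/n ≤ D requires n ≥ n₀/(1 + n₀/N) = 1300.6873/(1 + 1300.6873/45629) = 1264.6379.
Rounding up, n = 1265.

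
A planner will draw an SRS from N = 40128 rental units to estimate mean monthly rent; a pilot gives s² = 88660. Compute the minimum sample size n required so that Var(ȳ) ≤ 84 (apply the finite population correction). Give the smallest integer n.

1029

Without fpc, n₀ = s²/D = 88660/84 = 1055.4762.
With fpc, (1 − n/N)·s²/n ≤ D requires n ≥ n₀/(1 + n₀/N) = 1055.4762/(1 + 1055.4762/40128) = 1028.4258.
Rounding up, n = 1029.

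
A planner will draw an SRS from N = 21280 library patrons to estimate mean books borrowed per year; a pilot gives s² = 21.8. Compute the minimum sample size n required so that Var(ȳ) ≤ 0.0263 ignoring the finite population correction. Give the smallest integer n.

Without fpc, n₀ = s²/D = 21.8/0.0263 = 828.8973.
Rounding up, n = 829.

829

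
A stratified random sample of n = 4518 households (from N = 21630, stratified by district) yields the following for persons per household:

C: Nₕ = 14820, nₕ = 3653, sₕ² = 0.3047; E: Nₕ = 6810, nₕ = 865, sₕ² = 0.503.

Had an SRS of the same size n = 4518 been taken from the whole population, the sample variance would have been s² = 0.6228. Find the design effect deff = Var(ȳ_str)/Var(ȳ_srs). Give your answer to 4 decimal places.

Var(ȳ_str) = Σ Wₕ²(1−fₕ)sₕ²/nₕ with Wₕ = Nₕ/21630:
  C: (14820/21630)²·(1−3653/14820)·0.3047/3653 = 2.9504921 × 10^-5
  E: (6810/21630)²·(1−865/6810)·0.503/865 = 5.0319673 × 10^-5
  → Var(ȳ_str) = 7.9824594 × 10^-5.
Var(ȳ_srs) = (1 − 4518/21630)·0.6228/4518 = 1.0905526 × 10^-4.
deff = (7.9824594 × 10^-5) / (1.0905526 × 10^-4) = 0.7320.

0.7320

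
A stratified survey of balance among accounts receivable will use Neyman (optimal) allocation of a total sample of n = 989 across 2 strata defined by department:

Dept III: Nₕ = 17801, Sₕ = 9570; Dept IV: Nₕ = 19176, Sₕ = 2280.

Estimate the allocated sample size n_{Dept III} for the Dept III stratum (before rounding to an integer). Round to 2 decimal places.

787.01

Neyman allocation: nₕ = n·NₕSₕ / Σⱼ NⱼSⱼ.
Σ NⱼSⱼ = 17801·9570 + 19176·2280 = 2.1407685 × 10^8.
n_{Dept III} = 989·17801·9570 / (2.1407685 × 10^8) = 787.01.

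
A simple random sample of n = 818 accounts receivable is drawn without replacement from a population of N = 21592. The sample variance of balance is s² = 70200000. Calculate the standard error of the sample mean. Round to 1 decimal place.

287.3

Under SRS without replacement, Var(ȳ) = (1 − f)·s²/n with f = n/N = 818/21592 = 0.03788440.
Var(ȳ) = (1 − 0.03788440)·70200000/818 = 0.96211560·85819.071 = 82567.867.
SE(ȳ) = √(82567.867) = 287.3.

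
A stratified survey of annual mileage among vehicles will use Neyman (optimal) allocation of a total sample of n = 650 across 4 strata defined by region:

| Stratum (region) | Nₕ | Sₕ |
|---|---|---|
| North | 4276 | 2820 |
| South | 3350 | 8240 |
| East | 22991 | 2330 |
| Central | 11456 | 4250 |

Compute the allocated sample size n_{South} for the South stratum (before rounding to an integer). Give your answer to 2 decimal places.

Neyman allocation: nₕ = n·NₕSₕ / Σⱼ NⱼSⱼ.
Σ NⱼSⱼ = 4276·2820 + 3350·8240 + 22991·2330 + 11456·4250 = 1.4191935 × 10^8.
n_{South} = 650·3350·8240 / (1.4191935 × 10^8) = 126.43.

126.43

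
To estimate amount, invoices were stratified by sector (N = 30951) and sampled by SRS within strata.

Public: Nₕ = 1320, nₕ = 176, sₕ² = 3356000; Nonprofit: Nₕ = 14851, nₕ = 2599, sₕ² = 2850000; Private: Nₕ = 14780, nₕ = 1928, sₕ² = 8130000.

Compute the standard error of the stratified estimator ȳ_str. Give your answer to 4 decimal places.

Var(ȳ_str) = Σₕ Wₕ²(1 − fₕ)sₕ²/nₕ with Wₕ = Nₕ/N, N = 30951.
Public: Wₕ = 0.04264806; term = 0.04264806²·(1 − 0.13333333)·3356000/176 = 30.057985.
Nonprofit: Wₕ = 0.47982295; term = 0.47982295²·(1 − 0.17500505)·2850000/2599 = 208.28208.
Private: Wₕ = 0.47752900; term = 0.47752900²·(1 − 0.13044655)·8130000/1928 = 836.14057.
Sum = 1074.4806.
SE = √(1074.4806) = 32.7793.

32.7793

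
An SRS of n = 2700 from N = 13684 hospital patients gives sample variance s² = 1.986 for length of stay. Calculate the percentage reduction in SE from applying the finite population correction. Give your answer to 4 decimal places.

10.4071

f = n/N = 2700/13684 = 0.19731073.
SE_no-fpc = √(s²/n) = 0.027121127; SE_fpc = √((1−f)s²/n) = 0.024298612.
Ratio = √(1−f) = 0.89592928. Reduction = 100·(1 − 0.89592928) = 10.4071%.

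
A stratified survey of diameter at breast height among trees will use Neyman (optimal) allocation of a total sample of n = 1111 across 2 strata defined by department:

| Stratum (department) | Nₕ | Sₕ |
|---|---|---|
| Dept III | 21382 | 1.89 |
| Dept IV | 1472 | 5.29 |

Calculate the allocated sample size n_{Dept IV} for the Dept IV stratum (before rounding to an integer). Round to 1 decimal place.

179.5

Neyman allocation: nₕ = n·NₕSₕ / Σⱼ NⱼSⱼ.
Σ NⱼSⱼ = 21382·1.89 + 1472·5.29 = 48198.86.
n_{Dept IV} = 1111·1472·5.29 / 48198.86 = 179.5.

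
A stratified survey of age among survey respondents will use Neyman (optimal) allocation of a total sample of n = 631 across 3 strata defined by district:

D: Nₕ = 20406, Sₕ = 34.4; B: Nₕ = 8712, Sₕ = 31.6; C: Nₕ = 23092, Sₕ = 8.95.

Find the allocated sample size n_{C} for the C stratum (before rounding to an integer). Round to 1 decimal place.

Neyman allocation: nₕ = n·NₕSₕ / Σⱼ NⱼSⱼ.
Σ NⱼSⱼ = 20406·34.4 + 8712·31.6 + 23092·8.95 = 1.183939 × 10^6.
n_{C} = 631·23092·8.95 / (1.183939 × 10^6) = 110.2.

110.2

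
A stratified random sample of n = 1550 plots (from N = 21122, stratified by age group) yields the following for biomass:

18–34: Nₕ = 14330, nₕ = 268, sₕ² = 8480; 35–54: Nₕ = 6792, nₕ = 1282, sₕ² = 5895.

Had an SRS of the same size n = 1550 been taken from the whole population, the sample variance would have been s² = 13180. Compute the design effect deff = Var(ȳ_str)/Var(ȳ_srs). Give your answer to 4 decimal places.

1.8628

Var(ȳ_str) = Σ Wₕ²(1−fₕ)sₕ²/nₕ with Wₕ = Nₕ/21122:
  18–34: (14330/21122)²·(1−268/14330)·8480/268 = 14.291712
  35–54: (6792/21122)²·(1−1282/6792)·5895/1282 = 0.38572251
  → Var(ȳ_str) = 14.677435.
Var(ȳ_srs) = (1 − 1550/21122)·13180/1550 = 7.8792319.
deff = 14.677435 / 7.8792319 = 1.8628.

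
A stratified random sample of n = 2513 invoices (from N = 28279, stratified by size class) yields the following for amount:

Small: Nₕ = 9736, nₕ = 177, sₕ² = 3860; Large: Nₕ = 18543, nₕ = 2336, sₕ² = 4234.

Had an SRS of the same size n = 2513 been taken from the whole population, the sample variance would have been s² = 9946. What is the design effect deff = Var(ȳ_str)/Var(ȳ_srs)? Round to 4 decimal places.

0.8927

Var(ȳ_str) = Σ Wₕ²(1−fₕ)sₕ²/nₕ with Wₕ = Nₕ/28279:
  Small: (9736/28279)²·(1−177/9736)·3860/177 = 2.5379261
  Large: (18543/28279)²·(1−2336/18543)·4234/2336 = 0.68113399
  → Var(ȳ_str) = 3.2190601.
Var(ȳ_srs) = (1 − 2513/28279)·9946/2513 = 3.6061096.
deff = 3.2190601 / 3.6061096 = 0.8927.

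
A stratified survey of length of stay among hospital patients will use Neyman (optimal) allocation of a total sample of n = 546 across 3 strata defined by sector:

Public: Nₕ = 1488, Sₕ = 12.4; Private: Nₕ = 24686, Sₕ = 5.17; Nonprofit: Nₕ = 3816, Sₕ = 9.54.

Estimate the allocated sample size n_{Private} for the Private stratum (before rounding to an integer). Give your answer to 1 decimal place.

Neyman allocation: nₕ = n·NₕSₕ / Σⱼ NⱼSⱼ.
Σ NⱼSⱼ = 1488·12.4 + 24686·5.17 + 3816·9.54 = 182482.46.
n_{Private} = 546·24686·5.17 / 182482.46 = 381.9.

381.9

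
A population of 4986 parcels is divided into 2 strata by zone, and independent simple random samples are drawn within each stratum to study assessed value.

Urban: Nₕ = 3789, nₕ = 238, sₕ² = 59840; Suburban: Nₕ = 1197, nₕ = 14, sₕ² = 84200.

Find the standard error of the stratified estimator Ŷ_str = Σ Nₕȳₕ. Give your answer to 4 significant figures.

Var(Ŷ_str) = Σₕ Nₕ²(1 − fₕ)sₕ²/nₕ.
Urban: 3789²·(1 − 238/3789)·59840/238 = 3.3829058 × 10^9.
Suburban: 1197²·(1 − 14/1197)·84200/14 = 8.5165353 × 10^9.
Sum = 1.1899441 × 10^10.
SE = √(1.1899441 × 10^10) = 109100.

109100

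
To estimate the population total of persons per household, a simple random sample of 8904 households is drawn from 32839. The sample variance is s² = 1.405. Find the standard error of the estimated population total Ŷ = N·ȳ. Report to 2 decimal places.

352.17

Var(Ŷ) = N²·Var(ȳ) = N²·(1 − n/N)·s²/n.
f = 8904/32839 = 0.27114102; Var(ȳ) = 0.72885898·1.405/8904 = 1.1500976 × 10^-4.
Var(Ŷ) = 32839² · (1.1500976 × 10^-4) = 124026.52.
SE(Ŷ) = √(124026.52) = 352.17.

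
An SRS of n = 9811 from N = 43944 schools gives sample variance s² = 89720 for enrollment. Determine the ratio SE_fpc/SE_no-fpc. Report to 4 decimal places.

f = n/N = 9811/43944 = 0.22326142.
SE_no-fpc = √(s²/n) = 3.0240432; SE_fpc = √((1−f)s²/n) = 2.6651732.
Ratio = √(1−f) = 0.88132773.

0.8813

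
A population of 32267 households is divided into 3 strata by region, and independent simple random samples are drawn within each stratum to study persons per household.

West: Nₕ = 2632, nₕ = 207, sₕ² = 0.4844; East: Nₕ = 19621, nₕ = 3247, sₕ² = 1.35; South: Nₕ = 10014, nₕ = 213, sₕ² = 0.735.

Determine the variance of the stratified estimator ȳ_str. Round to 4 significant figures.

4.679 × 10^-4

Var(ȳ_str) = Σₕ Wₕ²(1 − fₕ)sₕ²/nₕ with Wₕ = Nₕ/N, N = 32267.
West: Wₕ = 0.08156941; term = 0.08156941²·(1 − 0.07864742)·0.4844/207 = 1.4345452 × 10^-5.
East: Wₕ = 0.60808256; term = 0.60808256²·(1 − 0.16548596)·1.35/3247 = 1.2829515 × 10^-4.
South: Wₕ = 0.31034803; term = 0.31034803²·(1 − 0.02127022)·0.735/213 = 3.2528837 × 10^-4.
Sum = 4.6792897 × 10^-4.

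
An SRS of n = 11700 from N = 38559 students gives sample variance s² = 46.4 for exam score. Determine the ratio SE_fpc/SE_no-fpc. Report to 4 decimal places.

f = n/N = 11700/38559 = 0.30343111.
SE_no-fpc = √(s²/n) = 0.062974693; SE_fpc = √((1−f)s²/n) = 0.052559122.
Ratio = √(1−f) = 0.83460703.

0.8346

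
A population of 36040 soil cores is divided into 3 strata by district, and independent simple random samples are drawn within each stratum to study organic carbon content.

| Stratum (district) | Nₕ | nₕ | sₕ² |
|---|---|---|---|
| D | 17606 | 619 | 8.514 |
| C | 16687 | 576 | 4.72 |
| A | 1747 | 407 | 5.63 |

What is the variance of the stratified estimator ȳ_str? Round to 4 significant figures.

0.004888

Var(ȳ_str) = Σₕ Wₕ²(1 − fₕ)sₕ²/nₕ with Wₕ = Nₕ/N, N = 36040.
D: Wₕ = 0.48851276; term = 0.48851276²·(1 − 0.03515847)·8.514/619 = 0.0031670201.
C: Wₕ = 0.46301332; term = 0.46301332²·(1 − 0.03451789)·4.72/576 = 0.0016960971.
A: Wₕ = 0.04847392; term = 0.04847392²·(1 − 0.23297081)·5.63/407 = 2.4931139 × 10^-5.
Sum = 0.0048880483.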